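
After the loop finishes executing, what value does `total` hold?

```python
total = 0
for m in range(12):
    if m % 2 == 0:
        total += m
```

Let's trace through this code step by step.

Initialize: total = 0
Entering loop: for m in range(12):
After iteration 1: m = 0, total = 0
After iteration 2: m = 1, total = 0
After iteration 3: m = 2, total = 2
After iteration 4: m = 3, total = 2
After iteration 5: m = 4, total = 6
After iteration 6: m = 5, total = 6
After iteration 7: m = 6, total = 12
After iteration 8: m = 7, total = 12
After iteration 9: m = 8, total = 20
After iteration 10: m = 9, total = 20
After iteration 11: m = 10, total = 30
After iteration 12: m = 11, total = 30
Loop ends.

Final answer: 30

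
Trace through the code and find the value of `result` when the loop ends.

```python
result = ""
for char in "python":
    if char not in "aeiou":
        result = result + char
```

Let's trace through this code step by step.

Initialize: result = ''
Entering loop: for char in "python":
After iteration 1: char = 'p', result = 'p'
After iteration 2: char = 'y', result = 'py'
After iteration 3: char = 't', result = 'pyt'
After iteration 4: char = 'h', result = 'pyth'
After iteration 5: char = 'o', result = 'pyth'
After iteration 6: char = 'n', result = 'pythn'
Loop ends.

Final answer: 'pythn'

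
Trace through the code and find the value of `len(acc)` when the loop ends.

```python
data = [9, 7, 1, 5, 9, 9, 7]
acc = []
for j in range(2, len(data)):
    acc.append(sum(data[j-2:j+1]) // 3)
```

Let's trace through this code step by step.

Initialize: data = [9, 7, 1, 5, 9, 9, 7]
Initialize: acc = []
Entering loop: for j in range(2, len(data)):
After iteration 1: j = 2, acc = [5]
After iteration 2: j = 3, acc = [5, 4]
After iteration 3: j = 4, acc = [5, 4, 5]
After iteration 4: j = 5, acc = [5, 4, 5, 7]
After iteration 5: j = 6, acc = [5, 4, 5, 7, 8]
Loop ends.
len(acc) = 5

Final answer: 5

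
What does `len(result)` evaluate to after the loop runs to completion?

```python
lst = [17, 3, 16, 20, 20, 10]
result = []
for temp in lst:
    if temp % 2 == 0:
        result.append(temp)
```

Let's trace through this code step by step.

Initialize: lst = [17, 3, 16, 20, 20, 10]
Initialize: result = []
Entering loop: for temp in lst:
After iteration 1: temp = 17, result = []
After iteration 2: temp = 3, result = []
After iteration 3: temp = 16, result = [16]
After iteration 4: temp = 20, result = [16, 20]
After iteration 5: temp = 20, result = [16, 20, 20]
After iteration 6: temp = 10, result = [16, 20, 20, 10]
Loop ends.
len(result) = 4

Final answer: 4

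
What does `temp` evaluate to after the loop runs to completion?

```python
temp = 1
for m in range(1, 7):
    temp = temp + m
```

Let's trace through this code step by step.

Initialize: temp = 1
Entering loop: for m in range(1, 7):
After iteration 1: m = 1, temp = 2
After iteration 2: m = 2, temp = 4
After iteration 3: m = 3, temp = 7
After iteration 4: m = 4, temp = 11
After iteration 5: m = 5, temp = 16
After iteration 6: m = 6, temp = 22
Loop ends.

Final answer: 22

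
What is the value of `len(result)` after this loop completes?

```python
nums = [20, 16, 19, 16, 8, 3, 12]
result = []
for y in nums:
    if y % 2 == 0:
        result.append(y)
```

Let's trace through this code step by step.

Initialize: nums = [20, 16, 19, 16, 8, 3, 12]
Initialize: result = []
Entering loop: for y in nums:
After iteration 1: y = 20, result = [20]
After iteration 2: y = 16, result = [20, 16]
After iteration 3: y = 19, result = [20, 16]
After iteration 4: y = 16, result = [20, 16, 16]
After iteration 5: y = 8, result = [20, 16, 16, 8]
After iteration 6: y = 3, result = [20, 16, 16, 8]
After iteration 7: y = 12, result = [20, 16, 16, 8, 12]
Loop ends.
len(result) = 5

Final answer: 5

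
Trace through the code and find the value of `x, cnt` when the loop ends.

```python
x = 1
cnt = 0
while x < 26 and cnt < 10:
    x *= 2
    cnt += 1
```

Let's trace through this code step by step.

Initialize: x = 1
Initialize: cnt = 0
Entering loop: while x < 26 and cnt < 10:
After iteration 1: x = 2, cnt = 1
After iteration 2: x = 4, cnt = 2
After iteration 3: x = 8, cnt = 3
After iteration 4: x = 16, cnt = 4
After iteration 5: x = 32, cnt = 5
Loop ends.

Final answer: 32, 5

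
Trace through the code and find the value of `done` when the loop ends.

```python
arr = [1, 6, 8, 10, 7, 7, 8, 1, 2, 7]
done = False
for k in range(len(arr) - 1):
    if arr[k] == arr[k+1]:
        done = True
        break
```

Let's trace through this code step by step.

Initialize: arr = [1, 6, 8, 10, 7, 7, 8, 1, 2, 7]
Initialize: done = False
Entering loop: for k in range(len(arr) - 1):
After iteration 1: k = 0, done = False
After iteration 2: k = 1, done = False
After iteration 3: k = 2, done = False
After iteration 4: k = 3, done = False
After iteration 5: k = 4, done = True
Loop ends.

Final answer: True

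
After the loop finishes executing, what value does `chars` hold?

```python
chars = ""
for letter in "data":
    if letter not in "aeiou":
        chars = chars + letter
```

Let's trace through this code step by step.

Initialize: chars = ''
Entering loop: for letter in "data":
After iteration 1: letter = 'd', chars = 'd'
After iteration 2: letter = 'a', chars = 'd'
After iteration 3: letter = 't', chars = 'dt'
After iteration 4: letter = 'a', chars = 'dt'
Loop ends.

Final answer: 'dt'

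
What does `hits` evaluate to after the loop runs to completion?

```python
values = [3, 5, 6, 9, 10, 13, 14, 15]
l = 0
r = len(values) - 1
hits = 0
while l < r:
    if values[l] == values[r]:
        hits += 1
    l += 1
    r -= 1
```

Let's trace through this code step by step.

Initialize: values = [3, 5, 6, 9, 10, 13, 14, 15]
Initialize: l = 0
Initialize: r = 7
Initialize: hits = 0
Entering loop: while l < r:
After iteration 1: l = 1, r = 6, hits = 0
After iteration 2: l = 2, r = 5, hits = 0
After iteration 3: l = 3, r = 4, hits = 0
After iteration 4: l = 4, r = 3, hits = 0
Loop ends.

Final answer: 0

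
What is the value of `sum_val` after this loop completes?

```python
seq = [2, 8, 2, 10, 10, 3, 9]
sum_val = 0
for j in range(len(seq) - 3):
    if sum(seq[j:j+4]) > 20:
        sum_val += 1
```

Let's trace through this code step by step.

Initialize: seq = [2, 8, 2, 10, 10, 3, 9]
Initialize: sum_val = 0
Entering loop: for j in range(len(seq) - 3):
After iteration 1: j = 0, sum_val = 1
After iteration 2: j = 1, sum_val = 2
After iteration 3: j = 2, sum_val = 3
After iteration 4: j = 3, sum_val = 4
Loop ends.

Final answer: 4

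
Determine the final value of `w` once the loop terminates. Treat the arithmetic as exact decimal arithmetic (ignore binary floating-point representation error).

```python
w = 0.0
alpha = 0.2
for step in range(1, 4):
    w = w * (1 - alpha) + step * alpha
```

Let's trace through this code step by step.

Initialize: w = 0.0
Initialize: alpha = 0.2
Entering loop: for step in range(1, 4):
After iteration 1: step = 1, w = 0.2
After iteration 2: step = 2, w = 0.56
After iteration 3: step = 3, w = 1.048
Loop ends.

Final answer: 1.048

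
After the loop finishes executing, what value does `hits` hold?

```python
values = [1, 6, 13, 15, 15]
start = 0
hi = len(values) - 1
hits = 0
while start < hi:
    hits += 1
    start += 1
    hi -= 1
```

Let's trace through this code step by step.

Initialize: values = [1, 6, 13, 15, 15]
Initialize: start = 0
Initialize: hi = 4
Initialize: hits = 0
Entering loop: while start < hi:
After iteration 1: start = 1, hi = 3, hits = 1
After iteration 2: start = 2, hi = 2, hits = 2
Loop ends.

Final answer: 2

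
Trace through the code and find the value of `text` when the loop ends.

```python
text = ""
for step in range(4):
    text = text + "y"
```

Let's trace through this code step by step.

Initialize: text = ''
Entering loop: for step in range(4):
After iteration 1: step = 0, text = 'y'
After iteration 2: step = 1, text = 'yy'
After iteration 3: step = 2, text = 'yyy'
After iteration 4: step = 3, text = 'yyyy'
Loop ends.

Final answer: 'yyyy'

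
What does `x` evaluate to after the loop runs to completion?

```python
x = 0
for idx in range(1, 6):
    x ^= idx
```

Let's trace through this code step by step.

Initialize: x = 0
Entering loop: for idx in range(1, 6):
After iteration 1: idx = 1, x = 1
After iteration 2: idx = 2, x = 3
After iteration 3: idx = 3, x = 0
After iteration 4: idx = 4, x = 4
After iteration 5: idx = 5, x = 1
Loop ends.

Final answer: 1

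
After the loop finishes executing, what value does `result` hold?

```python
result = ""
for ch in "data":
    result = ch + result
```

Let's trace through this code step by step.

Initialize: result = ''
Entering loop: for ch in "data":
After iteration 1: ch = 'd', result = 'd'
After iteration 2: ch = 'a', result = 'ad'
After iteration 3: ch = 't', result = 'tad'
After iteration 4: ch = 'a', result = 'atad'
Loop ends.

Final answer: 'atad'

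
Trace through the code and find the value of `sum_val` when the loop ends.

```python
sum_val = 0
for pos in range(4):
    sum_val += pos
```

Let's trace through this code step by step.

Initialize: sum_val = 0
Entering loop: for pos in range(4):
After iteration 1: pos = 0, sum_val = 0
After iteration 2: pos = 1, sum_val = 1
After iteration 3: pos = 2, sum_val = 3
After iteration 4: pos = 3, sum_val = 6
Loop ends.

Final answer: 6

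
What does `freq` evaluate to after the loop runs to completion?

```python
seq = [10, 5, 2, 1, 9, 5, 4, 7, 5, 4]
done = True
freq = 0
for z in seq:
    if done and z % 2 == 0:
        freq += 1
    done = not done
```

Let's trace through this code step by step.

Initialize: seq = [10, 5, 2, 1, 9, 5, 4, 7, 5, 4]
Initialize: done = True
Initialize: freq = 0
Entering loop: for z in seq:
After iteration 1: z = 10, done = False, freq = 1
After iteration 2: z = 5, done = True, freq = 1
After iteration 3: z = 2, done = False, freq = 2
After iteration 4: z = 1, done = True, freq = 2
After iteration 5: z = 9, done = False, freq = 2
After iteration 6: z = 5, done = True, freq = 2
After iteration 7: z = 4, done = False, freq = 3
After iteration 8: z = 7, done = True, freq = 3
After iteration 9: z = 5, done = False, freq = 3
After iteration 10: z = 4, done = True, freq = 3
Loop ends.

Final answer: 3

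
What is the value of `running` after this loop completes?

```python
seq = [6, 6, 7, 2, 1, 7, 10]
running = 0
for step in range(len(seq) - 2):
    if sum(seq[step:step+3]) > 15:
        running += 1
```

Let's trace through this code step by step.

Initialize: seq = [6, 6, 7, 2, 1, 7, 10]
Initialize: running = 0
Entering loop: for step in range(len(seq) - 2):
After iteration 1: step = 0, running = 1
After iteration 2: step = 1, running = 1
After iteration 3: step = 2, running = 1
After iteration 4: step = 3, running = 1
After iteration 5: step = 4, running = 2
Loop ends.

Final answer: 2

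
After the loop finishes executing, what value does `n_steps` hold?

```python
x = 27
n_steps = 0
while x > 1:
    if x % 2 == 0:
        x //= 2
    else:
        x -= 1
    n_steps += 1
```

Let's trace through this code step by step.

Initialize: x = 27
Initialize: n_steps = 0
Entering loop: while x > 1:
After iteration 1: x = 26, n_steps = 1
After iteration 2: x = 13, n_steps = 2
After iteration 3: x = 12, n_steps = 3
After iteration 4: x = 6, n_steps = 4
After iteration 5: x = 3, n_steps = 5
After iteration 6: x = 2, n_steps = 6
After iteration 7: x = 1, n_steps = 7
Loop ends.

Final answer: 7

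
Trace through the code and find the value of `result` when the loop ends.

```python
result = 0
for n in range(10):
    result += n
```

Let's trace through this code step by step.

Initialize: result = 0
Entering loop: for n in range(10):
After iteration 1: n = 0, result = 0
After iteration 2: n = 1, result = 1
After iteration 3: n = 2, result = 3
After iteration 4: n = 3, result = 6
After iteration 5: n = 4, result = 10
After iteration 6: n = 5, result = 15
After iteration 7: n = 6, result = 21
After iteration 8: n = 7, result = 28
After iteration 9: n = 8, result = 36
After iteration 10: n = 9, result = 45
Loop ends.

Final answer: 45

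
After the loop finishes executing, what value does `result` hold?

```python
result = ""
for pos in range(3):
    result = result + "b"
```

Let's trace through this code step by step.

Initialize: result = ''
Entering loop: for pos in range(3):
After iteration 1: pos = 0, result = 'b'
After iteration 2: pos = 1, result = 'bb'
After iteration 3: pos = 2, result = 'bbb'
Loop ends.

Final answer: 'bbb'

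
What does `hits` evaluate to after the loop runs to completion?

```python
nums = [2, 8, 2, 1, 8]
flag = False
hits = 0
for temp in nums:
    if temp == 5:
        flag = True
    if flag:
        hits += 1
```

Let's trace through this code step by step.

Initialize: nums = [2, 8, 2, 1, 8]
Initialize: flag = False
Initialize: hits = 0
Entering loop: for temp in nums:
After iteration 1: temp = 2, hits = 0
After iteration 2: temp = 8, hits = 0
After iteration 3: temp = 2, hits = 0
After iteration 4: temp = 1, hits = 0
After iteration 5: temp = 8, hits = 0
Loop ends.

Final answer: 0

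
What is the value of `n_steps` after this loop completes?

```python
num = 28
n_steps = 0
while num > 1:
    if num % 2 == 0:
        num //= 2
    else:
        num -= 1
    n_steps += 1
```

Let's trace through this code step by step.

Initialize: num = 28
Initialize: n_steps = 0
Entering loop: while num > 1:
After iteration 1: num = 14, n_steps = 1
After iteration 2: num = 7, n_steps = 2
After iteration 3: num = 6, n_steps = 3
After iteration 4: num = 3, n_steps = 4
After iteration 5: num = 2, n_steps = 5
After iteration 6: num = 1, n_steps = 6
Loop ends.

Final answer: 6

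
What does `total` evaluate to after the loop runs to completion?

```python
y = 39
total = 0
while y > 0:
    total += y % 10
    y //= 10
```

Let's trace through this code step by step.

Initialize: y = 39
Initialize: total = 0
Entering loop: while y > 0:
After iteration 1: y = 3, total = 9
After iteration 2: y = 0, total = 12
Loop ends.

Final answer: 12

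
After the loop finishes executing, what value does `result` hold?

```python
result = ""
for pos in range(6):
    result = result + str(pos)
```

Let's trace through this code step by step.

Initialize: result = ''
Entering loop: for pos in range(6):
After iteration 1: pos = 0, result = '0'
After iteration 2: pos = 1, result = '01'
After iteration 3: pos = 2, result = '012'
After iteration 4: pos = 3, result = '0123'
After iteration 5: pos = 4, result = '01234'
After iteration 6: pos = 5, result = '012345'
Loop ends.

Final answer: '012345'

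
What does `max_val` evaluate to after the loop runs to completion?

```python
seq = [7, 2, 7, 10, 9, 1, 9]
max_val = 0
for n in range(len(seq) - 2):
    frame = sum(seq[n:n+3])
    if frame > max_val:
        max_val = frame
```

Let's trace through this code step by step.

Initialize: seq = [7, 2, 7, 10, 9, 1, 9]
Initialize: max_val = 0
Entering loop: for n in range(len(seq) - 2):
After iteration 1: n = 0, max_val = 16, frame = 16
After iteration 2: n = 1, max_val = 19, frame = 19
After iteration 3: n = 2, max_val = 26, frame = 26
After iteration 4: n = 3, max_val = 26, frame = 20
After iteration 5: n = 4, max_val = 26, frame = 19
Loop ends.

Final answer: 26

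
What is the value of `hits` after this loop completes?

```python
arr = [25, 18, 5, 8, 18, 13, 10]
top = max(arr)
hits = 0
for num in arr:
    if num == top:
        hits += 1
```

Let's trace through this code step by step.

Initialize: arr = [25, 18, 5, 8, 18, 13, 10]
Initialize: top = 25
Initialize: hits = 0
Entering loop: for num in arr:
After iteration 1: num = 25, hits = 1
After iteration 2: num = 18, hits = 1
After iteration 3: num = 5, hits = 1
After iteration 4: num = 8, hits = 1
After iteration 5: num = 18, hits = 1
After iteration 6: num = 13, hits = 1
After iteration 7: num = 10, hits = 1
Loop ends.

Final answer: 1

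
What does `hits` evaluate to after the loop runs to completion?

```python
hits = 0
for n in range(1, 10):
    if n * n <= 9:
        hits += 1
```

Let's trace through this code step by step.

Initialize: hits = 0
Entering loop: for n in range(1, 10):
After iteration 1: n = 1, hits = 1
After iteration 2: n = 2, hits = 2
After iteration 3: n = 3, hits = 3
After iteration 4: n = 4, hits = 3
After iteration 5: n = 5, hits = 3
After iteration 6: n = 6, hits = 3
After iteration 7: n = 7, hits = 3
After iteration 8: n = 8, hits = 3
After iteration 9: n = 9, hits = 3
Loop ends.

Final answer: 3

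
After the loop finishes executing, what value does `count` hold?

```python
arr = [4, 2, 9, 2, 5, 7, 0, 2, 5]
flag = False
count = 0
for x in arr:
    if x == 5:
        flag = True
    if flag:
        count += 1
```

Let's trace through this code step by step.

Initialize: arr = [4, 2, 9, 2, 5, 7, 0, 2, 5]
Initialize: flag = False
Initialize: count = 0
Entering loop: for x in arr:
After iteration 1: x = 4, flag = False, count = 0
After iteration 2: x = 2, flag = False, count = 0
After iteration 3: x = 9, flag = False, count = 0
After iteration 4: x = 2, flag = False, count = 0
After iteration 5: x = 5, flag = True, count = 1
After iteration 6: x = 7, flag = True, count = 2
After iteration 7: x = 0, flag = True, count = 3
After iteration 8: x = 2, flag = True, count = 4
After iteration 9: x = 5, flag = True, count = 5
Loop ends.

Final answer: 5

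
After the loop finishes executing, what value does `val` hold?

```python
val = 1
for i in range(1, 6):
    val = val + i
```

Let's trace through this code step by step.

Initialize: val = 1
Entering loop: for i in range(1, 6):
After iteration 1: i = 1, val = 2
After iteration 2: i = 2, val = 4
After iteration 3: i = 3, val = 7
After iteration 4: i = 4, val = 11
After iteration 5: i = 5, val = 16
Loop ends.

Final answer: 16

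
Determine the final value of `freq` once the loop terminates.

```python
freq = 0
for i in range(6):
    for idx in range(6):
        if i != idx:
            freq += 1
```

Let's trace through this code step by step.

Initialize: freq = 0
Entering loop: for i in range(6):
After iteration 1: i = 0, freq = 5
After iteration 2: i = 1, freq = 10
After iteration 3: i = 2, freq = 15
After iteration 4: i = 3, freq = 20
After iteration 5: i = 4, freq = 25
After iteration 6: i = 5, freq = 30
Loop ends.

Final answer: 30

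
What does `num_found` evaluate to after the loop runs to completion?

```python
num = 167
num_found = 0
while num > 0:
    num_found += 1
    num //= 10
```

Let's trace through this code step by step.

Initialize: num = 167
Initialize: num_found = 0
Entering loop: while num > 0:
After iteration 1: num = 16, num_found = 1
After iteration 2: num = 1, num_found = 2
After iteration 3: num = 0, num_found = 3
Loop ends.

Final answer: 3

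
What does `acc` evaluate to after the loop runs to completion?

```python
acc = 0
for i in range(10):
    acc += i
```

Let's trace through this code step by step.

Initialize: acc = 0
Entering loop: for i in range(10):
After iteration 1: i = 0, acc = 0
After iteration 2: i = 1, acc = 1
After iteration 3: i = 2, acc = 3
After iteration 4: i = 3, acc = 6
After iteration 5: i = 4, acc = 10
After iteration 6: i = 5, acc = 15
After iteration 7: i = 6, acc = 21
After iteration 8: i = 7, acc = 28
After iteration 9: i = 8, acc = 36
After iteration 10: i = 9, acc = 45
Loop ends.

Final answer: 45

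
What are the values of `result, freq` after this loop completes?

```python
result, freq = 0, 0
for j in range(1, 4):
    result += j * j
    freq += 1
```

Let's trace through this code step by step.

Initialize: result = 0
Initialize: freq = 0
Entering loop: for j in range(1, 4):
After iteration 1: j = 1, result = 1, freq = 1
After iteration 2: j = 2, result = 5, freq = 2
After iteration 3: j = 3, result = 14, freq = 3
Loop ends.

Final answer: 14, 3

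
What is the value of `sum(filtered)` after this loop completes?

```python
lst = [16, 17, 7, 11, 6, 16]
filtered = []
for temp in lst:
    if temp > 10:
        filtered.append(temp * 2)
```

Let's trace through this code step by step.

Initialize: lst = [16, 17, 7, 11, 6, 16]
Initialize: filtered = []
Entering loop: for temp in lst:
After iteration 1: temp = 16, filtered = [32]
After iteration 2: temp = 17, filtered = [32, 34]
After iteration 3: temp = 7, filtered = [32, 34]
After iteration 4: temp = 11, filtered = [32, 34, 22]
After iteration 5: temp = 6, filtered = [32, 34, 22]
After iteration 6: temp = 16, filtered = [32, 34, 22, 32]
Loop ends.
sum(filtered) = 120

Final answer: 120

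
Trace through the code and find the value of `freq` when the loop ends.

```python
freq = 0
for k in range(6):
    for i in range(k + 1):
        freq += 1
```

Let's trace through this code step by step.

Initialize: freq = 0
Entering loop: for k in range(6):
After iteration 1: k = 0, freq = 1, i = 0
After iteration 2: k = 1, freq = 3, i = 1
After iteration 3: k = 2, freq = 6, i = 2
After iteration 4: k = 3, freq = 10, i = 3
After iteration 5: k = 4, freq = 15, i = 4
After iteration 6: k = 5, freq = 21, i = 5
Loop ends.

Final answer: 21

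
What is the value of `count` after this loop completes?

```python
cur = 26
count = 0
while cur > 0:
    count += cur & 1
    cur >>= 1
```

Let's trace through this code step by step.

Initialize: cur = 26
Initialize: count = 0
Entering loop: while cur > 0:
After iteration 1: cur = 13, count = 0
After iteration 2: cur = 6, count = 1
After iteration 3: cur = 3, count = 1
After iteration 4: cur = 1, count = 2
After iteration 5: cur = 0, count = 3
Loop ends.

Final answer: 3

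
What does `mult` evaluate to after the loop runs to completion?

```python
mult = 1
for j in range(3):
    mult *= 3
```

Let's trace through this code step by step.

Initialize: mult = 1
Entering loop: for j in range(3):
After iteration 1: j = 0, mult = 3
After iteration 2: j = 1, mult = 9
After iteration 3: j = 2, mult = 27
Loop ends.

Final answer: 27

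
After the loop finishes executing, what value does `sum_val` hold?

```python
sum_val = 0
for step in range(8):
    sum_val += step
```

Let's trace through this code step by step.

Initialize: sum_val = 0
Entering loop: for step in range(8):
After iteration 1: step = 0, sum_val = 0
After iteration 2: step = 1, sum_val = 1
After iteration 3: step = 2, sum_val = 3
After iteration 4: step = 3, sum_val = 6
After iteration 5: step = 4, sum_val = 10
After iteration 6: step = 5, sum_val = 15
After iteration 7: step = 6, sum_val = 21
After iteration 8: step = 7, sum_val = 28
Loop ends.

Final answer: 28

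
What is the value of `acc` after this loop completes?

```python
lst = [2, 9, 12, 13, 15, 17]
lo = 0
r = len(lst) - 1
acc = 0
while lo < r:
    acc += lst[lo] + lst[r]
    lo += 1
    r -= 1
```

Let's trace through this code step by step.

Initialize: lst = [2, 9, 12, 13, 15, 17]
Initialize: lo = 0
Initialize: r = 5
Initialize: acc = 0
Entering loop: while lo < r:
After iteration 1: lo = 1, r = 4, acc = 19
After iteration 2: lo = 2, r = 3, acc = 43
After iteration 3: lo = 3, r = 2, acc = 68
Loop ends.

Final answer: 68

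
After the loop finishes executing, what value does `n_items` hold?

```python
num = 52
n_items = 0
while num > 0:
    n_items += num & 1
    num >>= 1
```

Let's trace through this code step by step.

Initialize: num = 52
Initialize: n_items = 0
Entering loop: while num > 0:
After iteration 1: num = 26, n_items = 0
After iteration 2: num = 13, n_items = 0
After iteration 3: num = 6, n_items = 1
After iteration 4: num = 3, n_items = 1
After iteration 5: num = 1, n_items = 2
After iteration 6: num = 0, n_items = 3
Loop ends.

Final answer: 3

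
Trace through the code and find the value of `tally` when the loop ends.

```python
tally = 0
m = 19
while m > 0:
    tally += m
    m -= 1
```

Let's trace through this code step by step.

Initialize: tally = 0
Initialize: m = 19
Entering loop: while m > 0:
After iteration 1: tally = 19, m = 18
After iteration 2: tally = 37, m = 17
After iteration 3: tally = 54, m = 16
After iteration 4: tally = 70, m = 15
After iteration 5: tally = 85, m = 14
After iteration 6: tally = 99, m = 13
After iteration 7: tally = 112, m = 12
After iteration 8: tally = 124, m = 11
After iteration 9: tally = 135, m = 10
After iteration 10: tally = 145, m = 9
After iteration 11: tally = 154, m = 8
After iteration 12: tally = 162, m = 7
After iteration 13: tally = 169, m = 6
After iteration 14: tally = 175, m = 5
After iteration 15: tally = 180, m = 4
After iteration 16: tally = 184, m = 3
After iteration 17: tally = 187, m = 2
After iteration 18: tally = 189, m = 1
After iteration 19: tally = 190, m = 0
Loop ends.

Final answer: 190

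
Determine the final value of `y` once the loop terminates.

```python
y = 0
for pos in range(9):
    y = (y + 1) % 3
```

Let's trace through this code step by step.

Initialize: y = 0
Entering loop: for pos in range(9):
After iteration 1: pos = 0, y = 1
After iteration 2: pos = 1, y = 2
After iteration 3: pos = 2, y = 0
After iteration 4: pos = 3, y = 1
After iteration 5: pos = 4, y = 2
After iteration 6: pos = 5, y = 0
After iteration 7: pos = 6, y = 1
After iteration 8: pos = 7, y = 2
After iteration 9: pos = 8, y = 0
Loop ends.

Final answer: 0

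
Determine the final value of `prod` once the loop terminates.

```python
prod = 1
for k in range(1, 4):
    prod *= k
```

Let's trace through this code step by step.

Initialize: prod = 1
Entering loop: for k in range(1, 4):
After iteration 1: k = 1, prod = 1
After iteration 2: k = 2, prod = 2
After iteration 3: k = 3, prod = 6
Loop ends.

Final answer: 6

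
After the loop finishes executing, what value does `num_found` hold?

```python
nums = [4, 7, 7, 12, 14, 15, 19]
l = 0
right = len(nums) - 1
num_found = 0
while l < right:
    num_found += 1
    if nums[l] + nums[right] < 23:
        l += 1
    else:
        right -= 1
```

Let's trace through this code step by step.

Initialize: nums = [4, 7, 7, 12, 14, 15, 19]
Initialize: l = 0
Initialize: right = 6
Initialize: num_found = 0
Entering loop: while l < right:
After iteration 1: l = 0, right = 5, num_found = 1
After iteration 2: l = 1, right = 5, num_found = 2
After iteration 3: l = 2, right = 5, num_found = 3
After iteration 4: l = 3, right = 5, num_found = 4
After iteration 5: l = 3, right = 4, num_found = 5
After iteration 6: l = 3, right = 3, num_found = 6
Loop ends.

Final answer: 6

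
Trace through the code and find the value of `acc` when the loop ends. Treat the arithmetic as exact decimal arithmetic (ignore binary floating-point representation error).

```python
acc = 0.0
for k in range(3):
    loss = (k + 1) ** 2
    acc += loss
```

Let's trace through this code step by step.

Initialize: acc = 0.0
Entering loop: for k in range(3):
After iteration 1: k = 0, acc = 1.0, loss = 1
After iteration 2: k = 1, acc = 5.0, loss = 4
After iteration 3: k = 2, acc = 14.0, loss = 9
Loop ends.

Final answer: 14.0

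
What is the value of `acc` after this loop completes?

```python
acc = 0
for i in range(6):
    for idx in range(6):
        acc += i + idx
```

Let's trace through this code step by step.

Initialize: acc = 0
Entering loop: for i in range(6):
After iteration 1: i = 0, acc = 15
After iteration 2: i = 1, acc = 36
After iteration 3: i = 2, acc = 63
After iteration 4: i = 3, acc = 96
After iteration 5: i = 4, acc = 135
After iteration 6: i = 5, acc = 180
Loop ends.

Final answer: 180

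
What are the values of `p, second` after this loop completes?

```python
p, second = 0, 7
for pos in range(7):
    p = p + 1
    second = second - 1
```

Let's trace through this code step by step.

Initialize: p = 0
Initialize: second = 7
Entering loop: for pos in range(7):
After iteration 1: pos = 0, p = 1, second = 6
After iteration 2: pos = 1, p = 2, second = 5
After iteration 3: pos = 2, p = 3, second = 4
After iteration 4: pos = 3, p = 4, second = 3
After iteration 5: pos = 4, p = 5, second = 2
After iteration 6: pos = 5, p = 6, second = 1
After iteration 7: pos = 6, p = 7, second = 0
Loop ends.

Final answer: 7, 0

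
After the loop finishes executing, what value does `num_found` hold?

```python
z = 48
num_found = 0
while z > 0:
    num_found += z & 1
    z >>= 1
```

Let's trace through this code step by step.

Initialize: z = 48
Initialize: num_found = 0
Entering loop: while z > 0:
After iteration 1: z = 24, num_found = 0
After iteration 2: z = 12, num_found = 0
After iteration 3: z = 6, num_found = 0
After iteration 4: z = 3, num_found = 0
After iteration 5: z = 1, num_found = 1
After iteration 6: z = 0, num_found = 2
Loop ends.

Final answer: 2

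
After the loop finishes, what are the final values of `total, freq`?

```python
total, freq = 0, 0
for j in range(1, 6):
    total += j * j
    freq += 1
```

Let's trace through this code step by step.

Initialize: total = 0
Initialize: freq = 0
Entering loop: for j in range(1, 6):
After iteration 1: j = 1, total = 1, freq = 1
After iteration 2: j = 2, total = 5, freq = 2
After iteration 3: j = 3, total = 14, freq = 3
After iteration 4: j = 4, total = 30, freq = 4
After iteration 5: j = 5, total = 55, freq = 5
Loop ends.

Final answer: 55, 5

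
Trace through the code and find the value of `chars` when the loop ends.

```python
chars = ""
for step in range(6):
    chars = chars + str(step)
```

Let's trace through this code step by step.

Initialize: chars = ''
Entering loop: for step in range(6):
After iteration 1: step = 0, chars = '0'
After iteration 2: step = 1, chars = '01'
After iteration 3: step = 2, chars = '012'
After iteration 4: step = 3, chars = '0123'
After iteration 5: step = 4, chars = '01234'
After iteration 6: step = 5, chars = '012345'
Loop ends.

Final answer: '012345'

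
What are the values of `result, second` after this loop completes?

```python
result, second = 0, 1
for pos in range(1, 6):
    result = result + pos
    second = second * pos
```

Let's trace through this code step by step.

Initialize: result = 0
Initialize: second = 1
Entering loop: for pos in range(1, 6):
After iteration 1: pos = 1, result = 1, second = 1
After iteration 2: pos = 2, result = 3, second = 2
After iteration 3: pos = 3, result = 6, second = 6
After iteration 4: pos = 4, result = 10, second = 24
After iteration 5: pos = 5, result = 15, second = 120
Loop ends.

Final answer: 15, 120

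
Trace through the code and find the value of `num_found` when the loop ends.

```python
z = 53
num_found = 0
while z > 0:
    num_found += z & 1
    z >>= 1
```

Let's trace through this code step by step.

Initialize: z = 53
Initialize: num_found = 0
Entering loop: while z > 0:
After iteration 1: z = 26, num_found = 1
After iteration 2: z = 13, num_found = 1
After iteration 3: z = 6, num_found = 2
After iteration 4: z = 3, num_found = 2
After iteration 5: z = 1, num_found = 3
After iteration 6: z = 0, num_found = 4
Loop ends.

Final answer: 4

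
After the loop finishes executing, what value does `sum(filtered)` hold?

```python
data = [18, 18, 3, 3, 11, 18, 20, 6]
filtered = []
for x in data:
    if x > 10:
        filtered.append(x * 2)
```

Let's trace through this code step by step.

Initialize: data = [18, 18, 3, 3, 11, 18, 20, 6]
Initialize: filtered = []
Entering loop: for x in data:
After iteration 1: x = 18, filtered = [36]
After iteration 2: x = 18, filtered = [36, 36]
After iteration 3: x = 3, filtered = [36, 36]
After iteration 4: x = 3, filtered = [36, 36]
After iteration 5: x = 11, filtered = [36, 36, 22]
After iteration 6: x = 18, filtered = [36, 36, 22, 36]
After iteration 7: x = 20, filtered = [36, 36, 22, 36, 40]
After iteration 8: x = 6, filtered = [36, 36, 22, 36, 40]
Loop ends.
sum(filtered) = 170

Final answer: 170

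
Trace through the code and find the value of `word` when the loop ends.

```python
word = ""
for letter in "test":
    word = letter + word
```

Let's trace through this code step by step.

Initialize: word = ''
Entering loop: for letter in "test":
After iteration 1: letter = 't', word = 't'
After iteration 2: letter = 'e', word = 'et'
After iteration 3: letter = 's', word = 'set'
After iteration 4: letter = 't', word = 'tset'
Loop ends.

Final answer: 'tset'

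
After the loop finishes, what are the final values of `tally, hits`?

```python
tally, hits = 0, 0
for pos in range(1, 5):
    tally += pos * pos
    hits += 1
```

Let's trace through this code step by step.

Initialize: tally = 0
Initialize: hits = 0
Entering loop: for pos in range(1, 5):
After iteration 1: pos = 1, tally = 1, hits = 1
After iteration 2: pos = 2, tally = 5, hits = 2
After iteration 3: pos = 3, tally = 14, hits = 3
After iteration 4: pos = 4, tally = 30, hits = 4
Loop ends.

Final answer: 30, 4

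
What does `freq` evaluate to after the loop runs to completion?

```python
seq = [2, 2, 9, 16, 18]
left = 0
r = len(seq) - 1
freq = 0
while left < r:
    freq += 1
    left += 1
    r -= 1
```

Let's trace through this code step by step.

Initialize: seq = [2, 2, 9, 16, 18]
Initialize: left = 0
Initialize: r = 4
Initialize: freq = 0
Entering loop: while left < r:
After iteration 1: left = 1, r = 3, freq = 1
After iteration 2: left = 2, r = 2, freq = 2
Loop ends.

Final answer: 2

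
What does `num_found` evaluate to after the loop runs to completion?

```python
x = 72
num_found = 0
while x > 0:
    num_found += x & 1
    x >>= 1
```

Let's trace through this code step by step.

Initialize: x = 72
Initialize: num_found = 0
Entering loop: while x > 0:
After iteration 1: x = 36, num_found = 0
After iteration 2: x = 18, num_found = 0
After iteration 3: x = 9, num_found = 0
After iteration 4: x = 4, num_found = 1
After iteration 5: x = 2, num_found = 1
After iteration 6: x = 1, num_found = 1
After iteration 7: x = 0, num_found = 2
Loop ends.

Final answer: 2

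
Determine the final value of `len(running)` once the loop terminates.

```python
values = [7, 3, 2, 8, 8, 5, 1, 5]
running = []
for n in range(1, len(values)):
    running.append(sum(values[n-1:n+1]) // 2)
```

Let's trace through this code step by step.

Initialize: values = [7, 3, 2, 8, 8, 5, 1, 5]
Initialize: running = []
Entering loop: for n in range(1, len(values)):
After iteration 1: n = 1, running = [5]
After iteration 2: n = 2, running = [5, 2]
After iteration 3: n = 3, running = [5, 2, 5]
After iteration 4: n = 4, running = [5, 2, 5, 8]
After iteration 5: n = 5, running = [5, 2, 5, 8, 6]
After iteration 6: n = 6, running = [5, 2, 5, 8, 6, 3]
After iteration 7: n = 7, running = [5, 2, 5, 8, 6, 3, 3]
Loop ends.
len(running) = 7

Final answer: 7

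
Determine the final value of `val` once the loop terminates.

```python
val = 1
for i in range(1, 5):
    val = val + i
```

Let's trace through this code step by step.

Initialize: val = 1
Entering loop: for i in range(1, 5):
After iteration 1: i = 1, val = 2
After iteration 2: i = 2, val = 4
After iteration 3: i = 3, val = 7
After iteration 4: i = 4, val = 11
Loop ends.

Final answer: 11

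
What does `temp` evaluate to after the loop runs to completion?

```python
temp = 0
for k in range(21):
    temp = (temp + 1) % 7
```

Let's trace through this code step by step.

Initialize: temp = 0
Entering loop: for k in range(21):
After iteration 1: k = 0, temp = 1
After iteration 2: k = 1, temp = 2
After iteration 3: k = 2, temp = 3
After iteration 4: k = 3, temp = 4
After iteration 5: k = 4, temp = 5
After iteration 6: k = 5, temp = 6
After iteration 7: k = 6, temp = 0
After iteration 8: k = 7, temp = 1
After iteration 9: k = 8, temp = 2
After iteration 10: k = 9, temp = 3
After iteration 11: k = 10, temp = 4
After iteration 12: k = 11, temp = 5
After iteration 13: k = 12, temp = 6
After iteration 14: k = 13, temp = 0
After iteration 15: k = 14, temp = 1
After iteration 16: k = 15, temp = 2
After iteration 17: k = 16, temp = 3
After iteration 18: k = 17, temp = 4
After iteration 19: k = 18, temp = 5
After iteration 20: k = 19, temp = 6
After iteration 21: k = 20, temp = 0
Loop ends.

Final answer: 0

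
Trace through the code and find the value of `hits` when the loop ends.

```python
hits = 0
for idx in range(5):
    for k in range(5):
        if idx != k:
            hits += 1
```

Let's trace through this code step by step.

Initialize: hits = 0
Entering loop: for idx in range(5):
After iteration 1: idx = 0, hits = 4
After iteration 2: idx = 1, hits = 8
After iteration 3: idx = 2, hits = 12
After iteration 4: idx = 3, hits = 16
After iteration 5: idx = 4, hits = 20
Loop ends.

Final answer: 20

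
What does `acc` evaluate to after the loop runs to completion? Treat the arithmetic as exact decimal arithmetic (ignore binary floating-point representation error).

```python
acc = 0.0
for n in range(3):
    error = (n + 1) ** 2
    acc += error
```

Let's trace through this code step by step.

Initialize: acc = 0.0
Entering loop: for n in range(3):
After iteration 1: n = 0, acc = 1.0, error = 1
After iteration 2: n = 1, acc = 5.0, error = 4
After iteration 3: n = 2, acc = 14.0, error = 9
Loop ends.

Final answer: 14.0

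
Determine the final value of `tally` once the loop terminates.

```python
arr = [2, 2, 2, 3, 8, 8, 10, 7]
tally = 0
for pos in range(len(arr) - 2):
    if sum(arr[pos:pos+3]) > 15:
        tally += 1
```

Let's trace through this code step by step.

Initialize: arr = [2, 2, 2, 3, 8, 8, 10, 7]
Initialize: tally = 0
Entering loop: for pos in range(len(arr) - 2):
After iteration 1: pos = 0, tally = 0
After iteration 2: pos = 1, tally = 0
After iteration 3: pos = 2, tally = 0
After iteration 4: pos = 3, tally = 1
After iteration 5: pos = 4, tally = 2
After iteration 6: pos = 5, tally = 3
Loop ends.

Final answer: 3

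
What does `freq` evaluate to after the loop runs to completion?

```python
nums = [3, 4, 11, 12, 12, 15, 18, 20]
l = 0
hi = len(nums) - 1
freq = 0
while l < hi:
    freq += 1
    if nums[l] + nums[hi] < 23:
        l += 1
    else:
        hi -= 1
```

Let's trace through this code step by step.

Initialize: nums = [3, 4, 11, 12, 12, 15, 18, 20]
Initialize: l = 0
Initialize: hi = 7
Initialize: freq = 0
Entering loop: while l < hi:
After iteration 1: l = 0, hi = 6, freq = 1
After iteration 2: l = 1, hi = 6, freq = 2
After iteration 3: l = 2, hi = 6, freq = 3
After iteration 4: l = 2, hi = 5, freq = 4
After iteration 5: l = 2, hi = 4, freq = 5
After iteration 6: l = 2, hi = 3, freq = 6
After iteration 7: l = 2, hi = 2, freq = 7
Loop ends.

Final answer: 7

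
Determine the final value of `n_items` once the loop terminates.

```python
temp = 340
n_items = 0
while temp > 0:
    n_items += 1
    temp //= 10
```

Let's trace through this code step by step.

Initialize: temp = 340
Initialize: n_items = 0
Entering loop: while temp > 0:
After iteration 1: temp = 34, n_items = 1
After iteration 2: temp = 3, n_items = 2
After iteration 3: temp = 0, n_items = 3
Loop ends.

Final answer: 3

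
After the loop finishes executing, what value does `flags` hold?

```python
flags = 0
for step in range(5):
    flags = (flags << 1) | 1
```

Let's trace through this code step by step.

Initialize: flags = 0
Entering loop: for step in range(5):
After iteration 1: step = 0, flags = 1
After iteration 2: step = 1, flags = 3
After iteration 3: step = 2, flags = 7
After iteration 4: step = 3, flags = 15
After iteration 5: step = 4, flags = 31
Loop ends.

Final answer: 31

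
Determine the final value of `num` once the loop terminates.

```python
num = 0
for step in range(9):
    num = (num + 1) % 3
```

Let's trace through this code step by step.

Initialize: num = 0
Entering loop: for step in range(9):
After iteration 1: step = 0, num = 1
After iteration 2: step = 1, num = 2
After iteration 3: step = 2, num = 0
After iteration 4: step = 3, num = 1
After iteration 5: step = 4, num = 2
After iteration 6: step = 5, num = 0
After iteration 7: step = 6, num = 1
After iteration 8: step = 7, num = 2
After iteration 9: step = 8, num = 0
Loop ends.

Final answer: 0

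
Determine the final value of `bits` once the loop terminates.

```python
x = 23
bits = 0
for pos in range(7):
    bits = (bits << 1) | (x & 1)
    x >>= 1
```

Let's trace through this code step by step.

Initialize: x = 23
Initialize: bits = 0
Entering loop: for pos in range(7):
After iteration 1: pos = 0, x = 11, bits = 1
After iteration 2: pos = 1, x = 5, bits = 3
After iteration 3: pos = 2, x = 2, bits = 7
After iteration 4: pos = 3, x = 1, bits = 14
After iteration 5: pos = 4, x = 0, bits = 29
After iteration 6: pos = 5, x = 0, bits = 58
After iteration 7: pos = 6, x = 0, bits = 116
Loop ends.

Final answer: 116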